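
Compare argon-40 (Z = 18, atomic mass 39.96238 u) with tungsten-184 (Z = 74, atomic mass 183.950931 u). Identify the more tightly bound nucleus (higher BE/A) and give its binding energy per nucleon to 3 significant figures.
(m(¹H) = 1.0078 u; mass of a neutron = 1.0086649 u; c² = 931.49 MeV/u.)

argon-40: Σm = 18(1.0078) + 22(1.0086649) = 40.3310278 u; Δm = 0.3686478 u; E_B = 343.39 MeV; E_B/A = 8.5848 MeV
tungsten-184: Σm = 74(1.0078) + 110(1.0086649) = 185.5303390 u; Δm = 1.5794080 u; E_B = 1471.2 MeV; E_B/A = 7.996 MeV
argon-40 has the higher binding energy per nucleon, so it is the more tightly bound nucleus.

argon-40; 8.58 MeV/nucleon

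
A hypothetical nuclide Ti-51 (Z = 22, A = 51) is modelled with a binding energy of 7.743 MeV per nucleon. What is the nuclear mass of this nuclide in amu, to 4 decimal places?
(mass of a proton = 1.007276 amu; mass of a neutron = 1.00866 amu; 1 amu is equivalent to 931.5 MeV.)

Total binding energy = 51 × 7.743 = 394.893 MeV
Mass defect = 394.893 MeV / (931.5 MeV/amu) = 0.423932 amu
Constituent mass = 22(1.007276) + 29(1.00866) = 51.411212 amu
Nuclear mass = 51.411212 − 0.423932 = 50.987280 amu ≈ 50.9873 amu (to 4 decimal places)

50.9873 amu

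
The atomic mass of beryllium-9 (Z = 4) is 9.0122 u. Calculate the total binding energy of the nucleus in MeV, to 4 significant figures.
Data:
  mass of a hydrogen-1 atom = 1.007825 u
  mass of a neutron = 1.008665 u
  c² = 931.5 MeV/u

58.15 MeV

The nucleus contains 4 protons and 9 − 4 = 5 neutrons.
Σm = 4·m(¹H) + 5·m_n = 4.031300 + 5.043325 = 9.074625 u
Mass defect Δm = 9.074625 − 9.0122 = 0.062425 u
Binding energy = Δm·c² = 0.062425 × 931.5 MeV/u = 58.1489 MeV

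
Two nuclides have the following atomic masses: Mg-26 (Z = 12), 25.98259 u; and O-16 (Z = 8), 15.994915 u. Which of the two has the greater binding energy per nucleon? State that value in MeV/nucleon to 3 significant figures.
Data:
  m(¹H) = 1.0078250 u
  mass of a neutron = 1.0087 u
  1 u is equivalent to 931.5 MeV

Mg-26: Σm = 12(1.0078250) + 14(1.0087) = 26.2157000 u; Δm = 0.2331100 u; E_B = 217.14 MeV; E_B/A = 8.352 MeV
O-16: Σm = 8(1.0078250) + 8(1.0087) = 16.1322000 u; Δm = 0.1372850 u; E_B = 127.88 MeV; E_B/A = 7.993 MeV
Mg-26 has the higher binding energy per nucleon, so it is the more tightly bound nucleus.

Mg-26; 8.35 MeV/nucleon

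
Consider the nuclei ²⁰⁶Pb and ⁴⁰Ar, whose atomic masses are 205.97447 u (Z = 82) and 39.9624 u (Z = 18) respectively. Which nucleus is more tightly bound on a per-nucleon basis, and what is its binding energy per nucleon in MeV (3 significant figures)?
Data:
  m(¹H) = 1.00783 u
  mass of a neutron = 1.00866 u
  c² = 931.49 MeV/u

²⁰⁶Pb: Σm = 82(1.00783) + 124(1.00866) = 207.71590 u; Δm = 1.74143 u; E_B = 1622.1 MeV; E_B/A = 7.874 MeV
⁴⁰Ar: Σm = 18(1.00783) + 22(1.00866) = 40.33146 u; Δm = 0.36906 u; E_B = 343.776 MeV; E_B/A = 8.594 MeV
⁴⁰Ar has the higher binding energy per nucleon, so it is the more tightly bound nucleus.

⁴⁰Ar; 8.59 MeV/nucleon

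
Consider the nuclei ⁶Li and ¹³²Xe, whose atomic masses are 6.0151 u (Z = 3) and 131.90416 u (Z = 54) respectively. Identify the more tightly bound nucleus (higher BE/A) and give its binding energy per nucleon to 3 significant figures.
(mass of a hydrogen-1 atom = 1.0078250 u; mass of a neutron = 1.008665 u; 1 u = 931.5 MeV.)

¹³²Xe; 8.43 MeV/nucleon

⁶Li: Σm = 3(1.0078250) + 3(1.008665) = 6.0494700 u; Δm = 0.0343700 u; E_B = 32.016 MeV; E_B/A = 5.336 MeV
¹³²Xe: Σm = 54(1.0078250) + 78(1.008665) = 133.0984200 u; Δm = 1.1942600 u; E_B = 1112.5 MeV; E_B/A = 8.428 MeV
¹³²Xe has the higher binding energy per nucleon, so it is the more tightly bound nucleus.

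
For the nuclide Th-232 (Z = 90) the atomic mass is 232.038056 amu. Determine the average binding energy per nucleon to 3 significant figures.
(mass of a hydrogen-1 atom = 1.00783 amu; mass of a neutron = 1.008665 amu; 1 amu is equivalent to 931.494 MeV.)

7.62 MeV/nucleon

Z = 90, so N = A − Z = 232 − 90 = 142.
Σm = 90·m(¹H) + 142·m_n = 90.70470 + 143.230430 = 233.935130 amu
The mass defect is 233.935130 − 232.038056 = 1.897074 amu.
Converting to energy: 1.897074 amu × 931.494 MeV/amu = 1767.11 MeV
BE/A = 1767.11 MeV / 232 = 7.617 MeV/nucleon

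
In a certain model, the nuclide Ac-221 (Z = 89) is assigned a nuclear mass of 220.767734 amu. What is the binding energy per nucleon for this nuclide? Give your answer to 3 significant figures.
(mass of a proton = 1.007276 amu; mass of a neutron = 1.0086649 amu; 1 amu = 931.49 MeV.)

8.53 MeV/nucleon

The nucleus contains 89 protons and 221 − 89 = 132 neutrons.
Σm = 89·m_p + 132·m_n = 89.647564 + 133.1437668 = 222.7913308 amu
Δm = 222.7913308 − 220.767734 = 2.0235968 amu
E_B = 2.0235968 × 931.49 = 1884.96 MeV
Per nucleon: 1884.96 / 221 = 8.529 MeV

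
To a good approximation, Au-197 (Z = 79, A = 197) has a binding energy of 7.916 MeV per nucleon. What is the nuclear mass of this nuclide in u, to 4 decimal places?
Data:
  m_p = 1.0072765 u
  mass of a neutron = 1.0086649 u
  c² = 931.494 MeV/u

196.9232 u

Total binding energy = 197 × 7.916 = 1559.452 MeV
Mass defect = 1559.452 MeV / (931.494 MeV/u) = 1.674141 u
Constituent mass = 79(1.0072765) + 118(1.0086649) = 198.5973017 u
Nuclear mass = 198.5973017 − 1.674141 = 196.9231607 u ≈ 196.9232 u (to 4 decimal places)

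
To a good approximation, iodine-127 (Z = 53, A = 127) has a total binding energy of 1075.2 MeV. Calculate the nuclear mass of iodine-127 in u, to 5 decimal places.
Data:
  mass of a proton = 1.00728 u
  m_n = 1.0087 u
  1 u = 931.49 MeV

126.87536 u

Mass defect = 1075.2 MeV / (931.49 MeV/u) = 1.1542797 u
Constituent mass = 53(1.00728) + 74(1.0087) = 128.02964 u
Nuclear mass = 128.02964 − 1.1542797 = 126.8753603 u ≈ 126.87536 u (to 5 decimal places)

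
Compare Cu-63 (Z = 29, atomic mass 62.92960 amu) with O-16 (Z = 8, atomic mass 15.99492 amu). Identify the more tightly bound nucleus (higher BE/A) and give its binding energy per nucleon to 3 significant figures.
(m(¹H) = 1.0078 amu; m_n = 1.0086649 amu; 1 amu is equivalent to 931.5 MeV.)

Cu-63: Σm = 29(1.0078) + 34(1.0086649) = 63.5208066 amu; Δm = 0.5912066 amu; E_B = 550.71 MeV; E_B/A = 8.741 MeV
O-16: Σm = 8(1.0078) + 8(1.0086649) = 16.1317192 amu; Δm = 0.1367992 amu; E_B = 127.43 MeV; E_B/A = 7.964 MeV
Cu-63 has the higher binding energy per nucleon, so it is the more tightly bound nucleus.

Cu-63; 8.74 MeV/nucleon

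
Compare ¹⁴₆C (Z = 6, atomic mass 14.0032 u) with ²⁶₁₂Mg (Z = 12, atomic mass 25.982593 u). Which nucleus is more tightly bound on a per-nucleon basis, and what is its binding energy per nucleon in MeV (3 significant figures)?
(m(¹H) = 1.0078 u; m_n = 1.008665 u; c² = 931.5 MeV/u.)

¹⁴₆C: Σm = 6(1.0078) + 8(1.008665) = 14.116120 u; Δm = 0.112920 u; E_B = 105.18 MeV; E_B/A = 7.513 MeV
²⁶₁₂Mg: Σm = 12(1.0078) + 14(1.008665) = 26.214910 u; Δm = 0.232317 u; E_B = 216.40 MeV; E_B/A = 8.323 MeV
²⁶₁₂Mg has the higher binding energy per nucleon, so it is the more tightly bound nucleus.

²⁶₁₂Mg; 8.32 MeV/nucleon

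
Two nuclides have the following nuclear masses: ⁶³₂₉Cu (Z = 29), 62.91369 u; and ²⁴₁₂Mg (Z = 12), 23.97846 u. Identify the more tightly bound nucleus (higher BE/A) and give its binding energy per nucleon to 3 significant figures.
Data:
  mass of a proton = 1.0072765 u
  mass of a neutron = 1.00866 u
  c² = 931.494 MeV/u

⁶³₂₉Cu; 8.75 MeV/nucleon

⁶³₂₉Cu: Σm = 29(1.0072765) + 34(1.00866) = 63.5054585 u; Δm = 0.5917685 u; E_B = 551.23 MeV; E_B/A = 8.750 MeV
²⁴₁₂Mg: Σm = 12(1.0072765) + 12(1.00866) = 24.1912380 u; Δm = 0.2127780 u; E_B = 198.20 MeV; E_B/A = 8.258 MeV
⁶³₂₉Cu has the higher binding energy per nucleon, so it is the more tightly bound nucleus.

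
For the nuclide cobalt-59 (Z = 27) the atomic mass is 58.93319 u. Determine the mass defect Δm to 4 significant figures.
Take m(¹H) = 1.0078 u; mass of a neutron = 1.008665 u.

With 27 protons and 32 neutrons (A = 59):
Total constituent mass: 27 × 1.0078 + 32 × 1.008665 = 59.487880 u
Δm = 59.487880 − 58.93319 = 0.554690 u

0.5547 u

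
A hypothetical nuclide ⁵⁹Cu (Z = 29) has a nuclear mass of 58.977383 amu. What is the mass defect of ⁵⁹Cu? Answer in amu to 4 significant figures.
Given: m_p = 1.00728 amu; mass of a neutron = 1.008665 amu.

0.4937 amu

With 29 protons and 30 neutrons (A = 59):
Σm = 29·m_p + 30·m_n = 29.21112 + 30.259950 = 59.471070 amu
Mass defect Δm = 59.471070 − 58.977383 = 0.493687 amu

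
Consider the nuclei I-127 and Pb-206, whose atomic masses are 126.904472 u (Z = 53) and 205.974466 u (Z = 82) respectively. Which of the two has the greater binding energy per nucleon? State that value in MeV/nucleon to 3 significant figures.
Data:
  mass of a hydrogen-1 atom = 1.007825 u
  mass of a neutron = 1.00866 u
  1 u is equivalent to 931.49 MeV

I-127: Σm = 53(1.007825) + 74(1.00866) = 128.055565 u; Δm = 1.151093 u; E_B = 1072.2 MeV; E_B/A = 8.443 MeV
Pb-206: Σm = 82(1.007825) + 124(1.00866) = 207.715490 u; Δm = 1.741024 u; E_B = 1621.75 MeV; E_B/A = 7.873 MeV
I-127 has the higher binding energy per nucleon, so it is the more tightly bound nucleus.

I-127; 8.44 MeV/nucleon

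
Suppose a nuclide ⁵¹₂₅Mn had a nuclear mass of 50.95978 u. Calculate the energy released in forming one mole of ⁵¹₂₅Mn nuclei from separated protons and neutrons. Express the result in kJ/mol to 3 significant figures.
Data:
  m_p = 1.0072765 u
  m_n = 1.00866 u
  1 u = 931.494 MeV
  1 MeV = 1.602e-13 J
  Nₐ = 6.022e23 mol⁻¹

4.02e+10 kJ/mol

Σm = 25·m_p + 26·m_n = 25.1819125 + 26.22516 = 51.4070725 u
The mass defect is 51.4070725 − 50.95978 = 0.4472925 u.
E_B = 0.4472925 × 931.494 = 416.650 MeV
Per nucleus in joules: 416.650 MeV × 1.602e-13 J/MeV = 6.6747e-11 J
Per mole: 6.6747e-11 J × 6.022e23 mol⁻¹ = 4.0195e+13 J/mol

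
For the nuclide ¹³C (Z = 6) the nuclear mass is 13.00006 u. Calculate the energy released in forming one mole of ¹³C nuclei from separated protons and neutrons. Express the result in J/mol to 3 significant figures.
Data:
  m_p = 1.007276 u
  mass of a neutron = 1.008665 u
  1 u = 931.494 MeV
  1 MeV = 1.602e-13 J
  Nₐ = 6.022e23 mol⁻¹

9.37e+12 J/mol

With 6 protons and 7 neutrons (A = 13):
Σm = 6·m_p + 7·m_n = 6.043656 + 7.060655 = 13.104311 u
Mass defect Δm = 13.104311 − 13.00006 = 0.104251 u
Binding energy = Δm·c² = 0.104251 × 931.494 MeV/u = 97.1092 MeV
Per nucleus in joules: 97.1092 MeV × 1.602e-13 J/MeV = 1.5557e-11 J
Per mole: 1.5557e-11 J × 6.022e23 mol⁻¹ = 9.3684e+12 J/mol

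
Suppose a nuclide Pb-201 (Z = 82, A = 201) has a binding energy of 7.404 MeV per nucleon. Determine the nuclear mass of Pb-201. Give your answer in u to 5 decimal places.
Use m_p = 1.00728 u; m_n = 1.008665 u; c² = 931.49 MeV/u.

201.03044 u

Total binding energy = 201 × 7.404 = 1488.204 MeV
Mass defect = 1488.204 MeV / (931.49 MeV/u) = 1.5976597 u
Constituent mass = 82(1.00728) + 119(1.008665) = 202.628095 u
Nuclear mass = 202.628095 − 1.5976597 = 201.0304353 u ≈ 201.03044 u (to 5 decimal places)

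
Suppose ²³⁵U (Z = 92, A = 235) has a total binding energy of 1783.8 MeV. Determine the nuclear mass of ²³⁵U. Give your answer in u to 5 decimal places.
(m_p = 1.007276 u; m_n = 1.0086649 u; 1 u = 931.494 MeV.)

234.99348 u

Mass defect = 1783.8 MeV / (931.494 MeV/u) = 1.9149882 u
Constituent mass = 92(1.007276) + 143(1.0086649) = 236.9084727 u
Nuclear mass = 236.9084727 − 1.9149882 = 234.9934845 u ≈ 234.99348 u (to 5 decimal places)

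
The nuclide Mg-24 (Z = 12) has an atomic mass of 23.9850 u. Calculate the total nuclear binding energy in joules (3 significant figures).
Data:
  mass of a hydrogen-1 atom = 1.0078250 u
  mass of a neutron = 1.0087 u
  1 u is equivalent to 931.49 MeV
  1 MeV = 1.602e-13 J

3.18e-11 J

Mass of separated nucleons = 12(1.0078250) + 12(1.0087) = 12.0939000 + 12.1044 = 24.1983000 u
The mass defect is 24.1983000 − 23.9850 = 0.2133000 u.
Binding energy = Δm·c² = 0.2133000 × 931.49 MeV/u = 198.687 MeV
In joules: 198.687 MeV × 1.602e-13 J/MeV = 3.1830e-11 J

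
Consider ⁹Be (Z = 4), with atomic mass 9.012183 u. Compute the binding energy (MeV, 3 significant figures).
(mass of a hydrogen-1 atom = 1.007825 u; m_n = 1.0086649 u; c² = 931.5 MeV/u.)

58.2 MeV

The nucleus contains 4 protons and 9 − 4 = 5 neutrons.
Σm = 4·m(¹H) + 5·m_n = 4.031300 + 5.0433245 = 9.0746245 u
The mass defect is 9.0746245 − 9.012183 = 0.0624415 u.
Binding energy = Δm·c² = 0.0624415 × 931.5 MeV/u = 58.1643 MeV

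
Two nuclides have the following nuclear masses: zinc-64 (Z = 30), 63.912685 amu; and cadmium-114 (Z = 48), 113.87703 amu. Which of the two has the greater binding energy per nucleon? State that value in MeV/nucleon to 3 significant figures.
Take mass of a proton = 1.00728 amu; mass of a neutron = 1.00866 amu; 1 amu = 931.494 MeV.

zinc-64; 8.74 MeV/nucleon

zinc-64: Σm = 30(1.00728) + 34(1.00866) = 64.51284 amu; Δm = 0.600155 amu; E_B = 559.04 MeV; E_B/A = 8.735 MeV
cadmium-114: Σm = 48(1.00728) + 66(1.00866) = 114.92100 amu; Δm = 1.04397 amu; E_B = 972.45 MeV; E_B/A = 8.530 MeV
zinc-64 has the higher binding energy per nucleon, so it is the more tightly bound nucleus.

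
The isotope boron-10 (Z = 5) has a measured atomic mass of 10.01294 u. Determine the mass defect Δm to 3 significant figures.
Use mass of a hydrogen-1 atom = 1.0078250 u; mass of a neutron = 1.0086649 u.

With 5 protons and 5 neutrons (A = 10):
Mass of separated nucleons = 5(1.0078250) + 5(1.0086649) = 5.0391250 + 5.0433245 = 10.0824495 u
Δm = 10.0824495 − 10.01294 = 0.0695095 u

0.0695 u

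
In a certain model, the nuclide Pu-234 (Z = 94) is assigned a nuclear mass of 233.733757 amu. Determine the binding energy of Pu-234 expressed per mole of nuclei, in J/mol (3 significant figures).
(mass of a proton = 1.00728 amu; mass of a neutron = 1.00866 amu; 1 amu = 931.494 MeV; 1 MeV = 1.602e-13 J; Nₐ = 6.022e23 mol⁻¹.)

1.94e+14 J/mol

Σm = 94·m_p + 140·m_n = 94.68432 + 141.21240 = 235.89672 amu
Mass defect Δm = 235.89672 − 233.733757 = 2.162963 amu
E_B = 2.162963 × 931.494 = 2014.79 MeV
Per nucleus in joules: 2014.79 MeV × 1.602e-13 J/MeV = 3.2277e-10 J
Per mole: 3.2277e-10 J × 6.022e23 mol⁻¹ = 1.9437e+14 J/mol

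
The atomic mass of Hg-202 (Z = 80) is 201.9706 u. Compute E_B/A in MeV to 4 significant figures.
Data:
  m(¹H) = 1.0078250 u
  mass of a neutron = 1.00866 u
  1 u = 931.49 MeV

The nucleus contains 80 protons and 202 − 80 = 122 neutrons.
Mass of separated nucleons = 80(1.0078250) + 122(1.00866) = 80.6260000 + 123.05652 = 203.6825200 u
The mass defect is 203.6825200 − 201.9706 = 1.7119200 u.
Binding energy = Δm·c² = 1.7119200 × 931.49 MeV/u = 1594.64 MeV
Per nucleon: 1594.64 / 202 = 7.894 MeV

7.894 MeV/nucleon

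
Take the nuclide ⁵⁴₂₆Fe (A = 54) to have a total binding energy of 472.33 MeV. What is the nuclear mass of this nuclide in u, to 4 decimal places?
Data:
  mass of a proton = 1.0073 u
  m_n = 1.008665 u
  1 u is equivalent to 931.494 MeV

53.9254 u

Mass defect = 472.33 MeV / (931.494 MeV/u) = 0.507067 u
Constituent mass = 26(1.0073) + 28(1.008665) = 54.432420 u
Nuclear mass = 54.432420 − 0.507067 = 53.925353 u ≈ 53.9254 u (to 4 decimal places)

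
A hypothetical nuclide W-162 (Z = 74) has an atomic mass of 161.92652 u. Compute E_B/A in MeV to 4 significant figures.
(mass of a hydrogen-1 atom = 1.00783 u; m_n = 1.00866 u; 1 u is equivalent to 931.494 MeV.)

8.136 MeV/nucleon

The nucleus contains 74 protons and 162 − 74 = 88 neutrons.
Σm = 74·m(¹H) + 88·m_n = 74.57942 + 88.76208 = 163.34150 u
The mass defect is 163.34150 − 161.92652 = 1.41498 u.
E_B = 1.41498 × 931.494 = 1318.05 MeV
BE/A = 1318.05 MeV / 162 = 8.136 MeV/nucleon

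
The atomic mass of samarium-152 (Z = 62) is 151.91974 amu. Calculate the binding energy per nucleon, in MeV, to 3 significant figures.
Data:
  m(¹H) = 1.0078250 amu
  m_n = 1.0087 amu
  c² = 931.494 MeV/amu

Total constituent mass: 62 × 1.0078250 + 90 × 1.0087 = 153.2681500 amu
The mass defect is 153.2681500 − 151.91974 = 1.3484100 amu.
Converting to energy: 1.3484100 amu × 931.494 MeV/amu = 1256.04 MeV
Per nucleon: 1256.04 / 152 = 8.263 MeV

8.26 MeV/nucleon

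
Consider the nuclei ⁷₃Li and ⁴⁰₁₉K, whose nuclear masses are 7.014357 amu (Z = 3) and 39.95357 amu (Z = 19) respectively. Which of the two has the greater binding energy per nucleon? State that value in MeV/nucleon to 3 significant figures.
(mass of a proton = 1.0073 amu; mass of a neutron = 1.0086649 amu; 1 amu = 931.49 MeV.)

⁷₃Li: Σm = 3(1.0073) + 4(1.0086649) = 7.0565596 amu; Δm = 0.0422026 amu; E_B = 39.311 MeV; E_B/A = 5.616 MeV
⁴⁰₁₉K: Σm = 19(1.0073) + 21(1.0086649) = 40.3206629 amu; Δm = 0.3670929 amu; E_B = 341.94 MeV; E_B/A = 8.549 MeV
⁴⁰₁₉K has the higher binding energy per nucleon, so it is the more tightly bound nucleus.

⁴⁰₁₉K; 8.55 MeV/nucleon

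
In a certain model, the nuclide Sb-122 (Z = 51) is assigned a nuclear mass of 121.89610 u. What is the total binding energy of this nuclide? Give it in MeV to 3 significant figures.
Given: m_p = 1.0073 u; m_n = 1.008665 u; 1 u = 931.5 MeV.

1020 MeV

Mass of separated nucleons = 51(1.0073) + 71(1.008665) = 51.3723 + 71.615215 = 122.987515 u
Δm = 122.987515 − 121.89610 = 1.091415 u
Binding energy = Δm·c² = 1.091415 × 931.5 MeV/u = 1016.65 MeV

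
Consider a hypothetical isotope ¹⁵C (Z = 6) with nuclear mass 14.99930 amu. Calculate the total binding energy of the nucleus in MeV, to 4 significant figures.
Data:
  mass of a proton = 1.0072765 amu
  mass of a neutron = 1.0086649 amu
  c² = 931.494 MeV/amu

Total constituent mass: 6 × 1.0072765 + 9 × 1.0086649 = 15.1216431 amu
Δm = 15.1216431 − 14.99930 = 0.1223431 amu
Converting to energy: 0.1223431 amu × 931.494 MeV/amu = 113.962 MeV

114.0 MeV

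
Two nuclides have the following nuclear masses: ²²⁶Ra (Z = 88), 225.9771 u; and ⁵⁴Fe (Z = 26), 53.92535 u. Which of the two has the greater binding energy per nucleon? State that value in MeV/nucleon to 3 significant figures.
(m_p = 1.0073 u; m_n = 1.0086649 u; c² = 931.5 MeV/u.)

²²⁶Ra: Σm = 88(1.0073) + 138(1.0086649) = 227.8381562 u; Δm = 1.8610562 u; E_B = 1733.6 MeV; E_B/A = 7.671 MeV
⁵⁴Fe: Σm = 26(1.0073) + 28(1.0086649) = 54.4324172 u; Δm = 0.5070672 u; E_B = 472.33 MeV; E_B/A = 8.747 MeV
⁵⁴Fe has the higher binding energy per nucleon, so it is the more tightly bound nucleus.

⁵⁴Fe; 8.75 MeV/nucleon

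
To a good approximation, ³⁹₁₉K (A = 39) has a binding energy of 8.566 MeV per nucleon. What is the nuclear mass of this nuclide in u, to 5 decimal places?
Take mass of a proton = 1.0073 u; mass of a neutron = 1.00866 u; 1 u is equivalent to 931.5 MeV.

38.95326 u

Total binding energy = 39 × 8.566 = 334.074 MeV
Mass defect = 334.074 MeV / (931.5 MeV/u) = 0.3586409 u
Constituent mass = 19(1.0073) + 20(1.00866) = 39.31190 u
Nuclear mass = 39.31190 − 0.3586409 = 38.9532591 u ≈ 38.95326 u (to 5 decimal places)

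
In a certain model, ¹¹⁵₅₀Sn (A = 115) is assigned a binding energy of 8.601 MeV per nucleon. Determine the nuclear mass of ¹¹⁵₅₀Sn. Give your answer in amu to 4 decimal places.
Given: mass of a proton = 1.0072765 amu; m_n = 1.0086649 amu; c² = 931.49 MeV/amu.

Total binding energy = 115 × 8.601 = 989.115 MeV
Mass defect = 989.115 MeV / (931.49 MeV/amu) = 1.061863 amu
Constituent mass = 50(1.0072765) + 65(1.0086649) = 115.9270435 amu
Nuclear mass = 115.9270435 − 1.061863 = 114.8651805 amu ≈ 114.8652 amu (to 4 decimal places)

114.8652 amu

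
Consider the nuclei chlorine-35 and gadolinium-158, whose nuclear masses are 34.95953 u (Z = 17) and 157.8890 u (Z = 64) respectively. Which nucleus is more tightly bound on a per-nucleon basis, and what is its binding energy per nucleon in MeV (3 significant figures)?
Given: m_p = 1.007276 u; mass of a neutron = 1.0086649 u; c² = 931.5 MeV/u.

chlorine-35; 8.52 MeV/nucleon

chlorine-35: Σm = 17(1.007276) + 18(1.0086649) = 35.2796602 u; Δm = 0.3201302 u; E_B = 298.20 MeV; E_B/A = 8.520 MeV
gadolinium-158: Σm = 64(1.007276) + 94(1.0086649) = 159.2801646 u; Δm = 1.3911646 u; E_B = 1295.9 MeV; E_B/A = 8.202 MeV
chlorine-35 has the higher binding energy per nucleon, so it is the more tightly bound nucleus.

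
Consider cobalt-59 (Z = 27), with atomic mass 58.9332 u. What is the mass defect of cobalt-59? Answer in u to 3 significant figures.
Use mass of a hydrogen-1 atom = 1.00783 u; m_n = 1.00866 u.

0.555 u

Mass of separated nucleons = 27(1.00783) + 32(1.00866) = 27.21141 + 32.27712 = 59.48853 u
The mass defect is 59.48853 − 58.9332 = 0.55533 u.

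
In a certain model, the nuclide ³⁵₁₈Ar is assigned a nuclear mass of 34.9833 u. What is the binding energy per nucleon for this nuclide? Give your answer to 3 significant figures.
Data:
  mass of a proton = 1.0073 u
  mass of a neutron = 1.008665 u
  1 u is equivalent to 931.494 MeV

7.86 MeV/nucleon

Σm = 18·m_p + 17·m_n = 18.1314 + 17.147305 = 35.278705 u
Δm = 35.278705 − 34.9833 = 0.295405 u
Converting to energy: 0.295405 u × 931.494 MeV/u = 275.168 MeV
Dividing by A = 35 gives 7.862 MeV per nucleon.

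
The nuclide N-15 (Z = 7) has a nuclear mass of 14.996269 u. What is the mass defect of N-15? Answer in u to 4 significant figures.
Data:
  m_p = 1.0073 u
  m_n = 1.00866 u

0.1241 u

Mass of separated nucleons = 7(1.0073) + 8(1.00866) = 7.0511 + 8.06928 = 15.12038 u
The mass defect is 15.12038 − 14.996269 = 0.124111 u.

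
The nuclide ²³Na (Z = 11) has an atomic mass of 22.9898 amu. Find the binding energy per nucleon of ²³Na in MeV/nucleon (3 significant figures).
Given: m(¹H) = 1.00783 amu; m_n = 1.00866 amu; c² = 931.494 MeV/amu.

The nucleus contains 11 protons and 23 − 11 = 12 neutrons.
Σm = 11·m(¹H) + 12·m_n = 11.08613 + 12.10392 = 23.19005 amu
Mass defect Δm = 23.19005 − 22.9898 = 0.20025 amu
Binding energy = Δm·c² = 0.20025 × 931.494 MeV/amu = 186.532 MeV
Per nucleon: 186.532 / 23 = 8.110 MeV

8.11 MeV/nucleon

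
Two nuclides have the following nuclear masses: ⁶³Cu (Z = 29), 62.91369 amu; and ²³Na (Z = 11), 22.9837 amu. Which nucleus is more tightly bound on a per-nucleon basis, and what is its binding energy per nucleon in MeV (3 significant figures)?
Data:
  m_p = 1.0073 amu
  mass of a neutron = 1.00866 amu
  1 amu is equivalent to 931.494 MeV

⁶³Cu; 8.76 MeV/nucleon

⁶³Cu: Σm = 29(1.0073) + 34(1.00866) = 63.50614 amu; Δm = 0.59245 amu; E_B = 551.86 MeV; E_B/A = 8.760 MeV
²³Na: Σm = 11(1.0073) + 12(1.00866) = 23.18422 amu; Δm = 0.20052 amu; E_B = 186.78 MeV; E_B/A = 8.121 MeV
⁶³Cu has the higher binding energy per nucleon, so it is the more tightly bound nucleus.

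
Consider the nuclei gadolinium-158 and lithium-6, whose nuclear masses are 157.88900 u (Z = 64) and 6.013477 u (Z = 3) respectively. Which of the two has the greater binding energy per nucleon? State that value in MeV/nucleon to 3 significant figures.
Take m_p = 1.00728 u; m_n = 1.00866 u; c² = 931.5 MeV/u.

gadolinium-158; 8.20 MeV/nucleon

gadolinium-158: Σm = 64(1.00728) + 94(1.00866) = 159.27996 u; Δm = 1.39096 u; E_B = 1295.7 MeV; E_B/A = 8.201 MeV
lithium-6: Σm = 3(1.00728) + 3(1.00866) = 6.04782 u; Δm = 0.034343 u; E_B = 31.991 MeV; E_B/A = 5.332 MeV
gadolinium-158 has the higher binding energy per nucleon, so it is the more tightly bound nucleus.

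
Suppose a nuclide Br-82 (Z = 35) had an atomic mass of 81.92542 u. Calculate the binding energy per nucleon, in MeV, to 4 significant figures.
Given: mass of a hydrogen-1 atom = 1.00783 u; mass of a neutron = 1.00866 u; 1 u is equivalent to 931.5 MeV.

With 35 protons and 47 neutrons (A = 82):
Σm = 35·m(¹H) + 47·m_n = 35.27405 + 47.40702 = 82.68107 u
The mass defect is 82.68107 − 81.92542 = 0.75565 u.
Binding energy = Δm·c² = 0.75565 × 931.5 MeV/u = 703.888 MeV
Dividing by A = 82 gives 8.584 MeV per nucleon.

8.584 MeV/nucleon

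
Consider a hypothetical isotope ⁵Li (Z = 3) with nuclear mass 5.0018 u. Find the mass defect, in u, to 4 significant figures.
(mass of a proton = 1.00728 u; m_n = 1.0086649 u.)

0.03737 u

Z = 3, so N = A − Z = 5 − 3 = 2.
Total constituent mass: 3 × 1.00728 + 2 × 1.0086649 = 5.0391698 u
Mass defect Δm = 5.0391698 − 5.0018 = 0.0373698 u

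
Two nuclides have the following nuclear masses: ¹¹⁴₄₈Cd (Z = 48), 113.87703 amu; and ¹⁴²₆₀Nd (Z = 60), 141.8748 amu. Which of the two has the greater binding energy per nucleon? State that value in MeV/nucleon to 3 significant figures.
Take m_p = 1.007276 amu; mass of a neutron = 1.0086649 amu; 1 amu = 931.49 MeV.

¹¹⁴₄₈Cd; 8.53 MeV/nucleon

¹¹⁴₄₈Cd: Σm = 48(1.007276) + 66(1.0086649) = 114.9211314 amu; Δm = 1.0441014 amu; E_B = 972.57 MeV; E_B/A = 8.531 MeV
¹⁴²₆₀Nd: Σm = 60(1.007276) + 82(1.0086649) = 143.1470818 amu; Δm = 1.2722818 amu; E_B = 1185.1 MeV; E_B/A = 8.346 MeV
¹¹⁴₄₈Cd has the higher binding energy per nucleon, so it is the more tightly bound nucleus.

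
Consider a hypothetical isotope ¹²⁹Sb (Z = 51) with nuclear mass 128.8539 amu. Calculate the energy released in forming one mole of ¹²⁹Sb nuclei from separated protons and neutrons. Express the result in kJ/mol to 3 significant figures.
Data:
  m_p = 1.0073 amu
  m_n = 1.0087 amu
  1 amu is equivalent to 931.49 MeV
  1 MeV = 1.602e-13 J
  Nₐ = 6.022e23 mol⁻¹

1.08e+11 kJ/mol

With 51 protons and 78 neutrons (A = 129):
Total constituent mass: 51 × 1.0073 + 78 × 1.0087 = 130.0509 amu
Mass defect Δm = 130.0509 − 128.8539 = 1.1970 amu
Binding energy = Δm·c² = 1.1970 × 931.49 MeV/amu = 1114.99 MeV
Per nucleus in joules: 1114.99 MeV × 1.602e-13 J/MeV = 1.7862e-10 J
Per mole: 1.7862e-10 J × 6.022e23 mol⁻¹ = 1.0756e+14 J/mol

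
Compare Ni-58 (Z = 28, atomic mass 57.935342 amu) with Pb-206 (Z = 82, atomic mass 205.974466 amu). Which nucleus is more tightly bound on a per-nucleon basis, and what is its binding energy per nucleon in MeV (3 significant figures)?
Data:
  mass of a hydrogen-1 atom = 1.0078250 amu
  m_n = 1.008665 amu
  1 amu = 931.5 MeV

Ni-58: Σm = 28(1.0078250) + 30(1.008665) = 58.4790500 amu; Δm = 0.5437080 amu; E_B = 506.46 MeV; E_B/A = 8.732 MeV
Pb-206: Σm = 82(1.0078250) + 124(1.008665) = 207.7161100 amu; Δm = 1.7416440 amu; E_B = 1622.3 MeV; E_B/A = 7.875 MeV
Ni-58 has the higher binding energy per nucleon, so it is the more tightly bound nucleus.

Ni-58; 8.73 MeV/nucleon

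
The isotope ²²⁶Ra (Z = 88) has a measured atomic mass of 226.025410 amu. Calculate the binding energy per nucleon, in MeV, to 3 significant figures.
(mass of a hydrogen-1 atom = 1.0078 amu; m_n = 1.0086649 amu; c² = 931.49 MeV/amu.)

7.65 MeV/nucleon

Σm = 88·m(¹H) + 138·m_n = 88.6864 + 139.1957562 = 227.8821562 amu
Mass defect Δm = 227.8821562 − 226.025410 = 1.8567462 amu
Binding energy = Δm·c² = 1.8567462 × 931.49 MeV/amu = 1729.54 MeV
Per nucleon: 1729.54 / 226 = 7.653 MeV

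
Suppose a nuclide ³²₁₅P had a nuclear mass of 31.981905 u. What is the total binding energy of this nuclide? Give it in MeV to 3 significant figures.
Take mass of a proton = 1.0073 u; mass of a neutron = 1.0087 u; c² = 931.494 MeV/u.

257 MeV

Z = 15, so N = A − Z = 32 − 15 = 17.
Mass of separated nucleons = 15(1.0073) + 17(1.0087) = 15.1095 + 17.1479 = 32.2574 u
Mass defect Δm = 32.2574 − 31.981905 = 0.275495 u
Converting to energy: 0.275495 u × 931.494 MeV/u = 256.622 MeV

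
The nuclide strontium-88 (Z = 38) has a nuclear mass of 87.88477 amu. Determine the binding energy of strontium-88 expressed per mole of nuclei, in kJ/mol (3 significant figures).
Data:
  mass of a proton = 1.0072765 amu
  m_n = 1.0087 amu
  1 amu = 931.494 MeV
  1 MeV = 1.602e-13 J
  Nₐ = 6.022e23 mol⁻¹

7.43e+10 kJ/mol

The nucleus contains 38 protons and 88 − 38 = 50 neutrons.
Total constituent mass: 38 × 1.0072765 + 50 × 1.0087 = 88.7115070 amu
Δm = 88.7115070 − 87.88477 = 0.8267370 amu
E_B = 0.8267370 × 931.494 = 770.101 MeV
Per nucleus in joules: 770.101 MeV × 1.602e-13 J/MeV = 1.2337e-10 J
Per mole: 1.2337e-10 J × 6.022e23 mol⁻¹ = 7.4293e+13 J/mol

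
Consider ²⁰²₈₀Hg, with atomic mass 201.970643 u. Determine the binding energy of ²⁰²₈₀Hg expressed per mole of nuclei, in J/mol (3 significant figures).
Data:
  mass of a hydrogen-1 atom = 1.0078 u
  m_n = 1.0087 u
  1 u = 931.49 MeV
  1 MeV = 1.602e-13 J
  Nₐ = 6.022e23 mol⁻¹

With 80 protons and 122 neutrons (A = 202):
Total constituent mass: 80 × 1.0078 + 122 × 1.0087 = 203.6854 u
The mass defect is 203.6854 − 201.970643 = 1.714757 u.
Converting to energy: 1.714757 u × 931.49 MeV/u = 1597.28 MeV
Per nucleus in joules: 1597.28 MeV × 1.602e-13 J/MeV = 2.5588e-10 J
Per mole: 2.5588e-10 J × 6.022e23 mol⁻¹ = 1.5409e+14 J/mol

1.54e+14 J/mol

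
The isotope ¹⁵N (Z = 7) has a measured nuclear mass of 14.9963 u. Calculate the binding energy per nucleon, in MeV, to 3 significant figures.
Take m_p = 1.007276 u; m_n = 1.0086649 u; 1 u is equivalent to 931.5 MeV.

The nucleus contains 7 protons and 15 − 7 = 8 neutrons.
Mass of separated nucleons = 7(1.007276) + 8(1.0086649) = 7.050932 + 8.0693192 = 15.1202512 u
Δm = 15.1202512 − 14.9963 = 0.1239512 u
Binding energy = Δm·c² = 0.1239512 × 931.5 MeV/u = 115.461 MeV
Dividing by A = 15 gives 7.697 MeV per nucleon.

7.70 MeV/nucleon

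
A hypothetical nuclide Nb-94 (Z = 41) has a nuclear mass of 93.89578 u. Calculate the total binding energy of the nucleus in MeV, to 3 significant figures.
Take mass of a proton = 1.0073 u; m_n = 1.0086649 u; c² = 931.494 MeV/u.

804 MeV

Mass of separated nucleons = 41(1.0073) + 53(1.0086649) = 41.2993 + 53.4592397 = 94.7585397 u
The mass defect is 94.7585397 − 93.89578 = 0.8627597 u.
Converting to energy: 0.8627597 u × 931.494 MeV/u = 803.655 MeV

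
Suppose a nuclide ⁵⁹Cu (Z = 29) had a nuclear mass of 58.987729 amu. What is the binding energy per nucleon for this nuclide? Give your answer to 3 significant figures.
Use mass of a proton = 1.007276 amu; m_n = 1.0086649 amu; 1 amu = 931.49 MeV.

Σm = 29·m_p + 30·m_n = 29.211004 + 30.2599470 = 59.4709510 amu
The mass defect is 59.4709510 − 58.987729 = 0.4832220 amu.
E_B = 0.4832220 × 931.49 = 450.116 MeV
Per nucleon: 450.116 / 59 = 7.629 MeV

7.63 MeV/nucleon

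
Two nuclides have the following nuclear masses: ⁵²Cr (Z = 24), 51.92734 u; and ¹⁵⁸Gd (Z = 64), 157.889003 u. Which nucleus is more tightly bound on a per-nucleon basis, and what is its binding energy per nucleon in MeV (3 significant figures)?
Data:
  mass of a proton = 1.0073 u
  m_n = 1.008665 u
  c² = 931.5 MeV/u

⁵²Cr; 8.79 MeV/nucleon

⁵²Cr: Σm = 24(1.0073) + 28(1.008665) = 52.417820 u; Δm = 0.490480 u; E_B = 456.88 MeV; E_B/A = 8.786 MeV
¹⁵⁸Gd: Σm = 64(1.0073) + 94(1.008665) = 159.281710 u; Δm = 1.392707 u; E_B = 1297.3 MeV; E_B/A = 8.211 MeV
⁵²Cr has the higher binding energy per nucleon, so it is the more tightly bound nucleus.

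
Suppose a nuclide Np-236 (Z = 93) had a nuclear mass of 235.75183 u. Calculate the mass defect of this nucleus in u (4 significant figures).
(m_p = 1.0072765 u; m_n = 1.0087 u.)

2.169 u

Total constituent mass: 93 × 1.0072765 + 143 × 1.0087 = 237.9208145 u
Δm = 237.9208145 − 235.75183 = 2.1689845 u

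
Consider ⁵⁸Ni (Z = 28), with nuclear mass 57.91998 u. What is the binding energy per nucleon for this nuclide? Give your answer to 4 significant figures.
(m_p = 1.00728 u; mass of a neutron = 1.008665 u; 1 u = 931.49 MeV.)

8.734 MeV/nucleon

Total constituent mass: 28 × 1.00728 + 30 × 1.008665 = 58.463790 u
Δm = 58.463790 − 57.91998 = 0.543810 u
Converting to energy: 0.543810 u × 931.49 MeV/u = 506.554 MeV
BE/A = 506.554 MeV / 58 = 8.734 MeV/nucleon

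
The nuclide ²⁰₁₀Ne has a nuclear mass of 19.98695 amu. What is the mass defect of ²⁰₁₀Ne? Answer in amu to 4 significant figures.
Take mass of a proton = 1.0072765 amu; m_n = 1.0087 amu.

The nucleus contains 10 protons and 20 − 10 = 10 neutrons.
Mass of separated nucleons = 10(1.0072765) + 10(1.0087) = 10.0727650 + 10.0870 = 20.1597650 amu
The mass defect is 20.1597650 − 19.98695 = 0.1728150 amu.

0.1728 amu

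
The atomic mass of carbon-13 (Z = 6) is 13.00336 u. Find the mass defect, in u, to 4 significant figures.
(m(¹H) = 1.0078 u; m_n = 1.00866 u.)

Z = 6, so N = A − Z = 13 − 6 = 7.
Σm = 6·m(¹H) + 7·m_n = 6.0468 + 7.06062 = 13.10742 u
Δm = 13.10742 − 13.00336 = 0.10406 u

0.1041 u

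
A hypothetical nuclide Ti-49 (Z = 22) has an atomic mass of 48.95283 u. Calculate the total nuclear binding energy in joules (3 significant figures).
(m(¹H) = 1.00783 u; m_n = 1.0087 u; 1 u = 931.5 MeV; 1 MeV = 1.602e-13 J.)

With 22 protons and 27 neutrons (A = 49):
Mass of separated nucleons = 22(1.00783) + 27(1.0087) = 22.17226 + 27.2349 = 49.40716 u
The mass defect is 49.40716 − 48.95283 = 0.45433 u.
Converting to energy: 0.45433 u × 931.5 MeV/u = 423.208 MeV
In joules: 423.208 MeV × 1.602e-13 J/MeV = 6.7798e-11 J

6.78e-11 J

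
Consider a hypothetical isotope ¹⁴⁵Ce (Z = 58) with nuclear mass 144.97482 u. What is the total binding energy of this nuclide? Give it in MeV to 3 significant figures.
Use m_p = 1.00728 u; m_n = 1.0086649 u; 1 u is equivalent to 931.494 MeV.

Mass of separated nucleons = 58(1.00728) + 87(1.0086649) = 58.42224 + 87.7538463 = 146.1760863 u
The mass defect is 146.1760863 − 144.97482 = 1.2012663 u.
E_B = 1.2012663 × 931.494 = 1118.97 MeV

1120 MeV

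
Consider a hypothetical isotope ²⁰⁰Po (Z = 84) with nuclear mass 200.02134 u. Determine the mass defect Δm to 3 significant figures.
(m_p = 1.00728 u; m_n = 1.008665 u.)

1.60 u

The nucleus contains 84 protons and 200 − 84 = 116 neutrons.
Mass of separated nucleons = 84(1.00728) + 116(1.008665) = 84.61152 + 117.005140 = 201.616660 u
The mass defect is 201.616660 − 200.02134 = 1.595320 u.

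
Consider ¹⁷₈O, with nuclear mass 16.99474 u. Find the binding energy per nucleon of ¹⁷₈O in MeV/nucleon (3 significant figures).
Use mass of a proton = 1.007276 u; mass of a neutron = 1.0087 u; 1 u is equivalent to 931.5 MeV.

7.77 MeV/nucleon

With 8 protons and 9 neutrons (A = 17):
Total constituent mass: 8 × 1.007276 + 9 × 1.0087 = 17.136508 u
The mass defect is 17.136508 − 16.99474 = 0.141768 u.
Converting to energy: 0.141768 u × 931.5 MeV/u = 132.057 MeV
Dividing by A = 17 gives 7.768 MeV per nucleon.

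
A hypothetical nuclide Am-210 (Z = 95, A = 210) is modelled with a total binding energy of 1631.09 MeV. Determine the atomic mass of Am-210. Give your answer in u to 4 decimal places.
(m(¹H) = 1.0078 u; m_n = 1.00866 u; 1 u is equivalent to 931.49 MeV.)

Mass defect = 1631.09 MeV / (931.49 MeV/u) = 1.751055 u
Constituent mass = 95(1.0078) + 115(1.00866) = 211.73690 u
Atomic mass = 211.73690 − 1.751055 = 209.985845 u ≈ 209.9858 u (to 4 decimal places)

209.9858 u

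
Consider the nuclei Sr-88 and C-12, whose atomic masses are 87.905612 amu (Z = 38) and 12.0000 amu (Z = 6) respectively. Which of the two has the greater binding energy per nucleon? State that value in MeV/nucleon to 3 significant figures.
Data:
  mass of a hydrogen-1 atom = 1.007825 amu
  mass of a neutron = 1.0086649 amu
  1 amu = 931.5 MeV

Sr-88; 8.73 MeV/nucleon

Sr-88: Σm = 38(1.007825) + 50(1.0086649) = 88.7305950 amu; Δm = 0.8249830 amu; E_B = 768.47 MeV; E_B/A = 8.733 MeV
C-12: Σm = 6(1.007825) + 6(1.0086649) = 12.0989394 amu; Δm = 0.0989394 amu; E_B = 92.162 MeV; E_B/A = 7.680 MeV
Sr-88 has the higher binding energy per nucleon, so it is the more tightly bound nucleus.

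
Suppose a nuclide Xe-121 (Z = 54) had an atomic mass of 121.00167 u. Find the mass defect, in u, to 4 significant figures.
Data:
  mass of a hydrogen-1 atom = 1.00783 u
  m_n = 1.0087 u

Mass of separated nucleons = 54(1.00783) + 67(1.0087) = 54.42282 + 67.5829 = 122.00572 u
Mass defect Δm = 122.00572 − 121.00167 = 1.00405 u

1.004 u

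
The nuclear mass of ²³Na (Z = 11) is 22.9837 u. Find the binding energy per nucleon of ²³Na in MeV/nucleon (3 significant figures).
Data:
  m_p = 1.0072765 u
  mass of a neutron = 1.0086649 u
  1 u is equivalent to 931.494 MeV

Total constituent mass: 11 × 1.0072765 + 12 × 1.0086649 = 23.1840203 u
Δm = 23.1840203 − 22.9837 = 0.2003203 u
E_B = 0.2003203 × 931.494 = 186.597 MeV
BE/A = 186.597 MeV / 23 = 8.113 MeV/nucleon

8.11 MeV/nucleon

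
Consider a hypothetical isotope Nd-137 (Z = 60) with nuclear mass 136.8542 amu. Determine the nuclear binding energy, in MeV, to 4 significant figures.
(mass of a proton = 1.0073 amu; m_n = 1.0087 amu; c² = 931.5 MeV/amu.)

With 60 protons and 77 neutrons (A = 137):
Mass of separated nucleons = 60(1.0073) + 77(1.0087) = 60.4380 + 77.6699 = 138.1079 amu
Mass defect Δm = 138.1079 − 136.8542 = 1.2537 amu
E_B = 1.2537 × 931.5 = 1167.82 MeV

1168 MeV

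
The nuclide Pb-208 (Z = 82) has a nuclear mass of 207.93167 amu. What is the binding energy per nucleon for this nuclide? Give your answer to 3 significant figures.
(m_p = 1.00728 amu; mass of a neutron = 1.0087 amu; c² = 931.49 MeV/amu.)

The nucleus contains 82 protons and 208 − 82 = 126 neutrons.
Total constituent mass: 82 × 1.00728 + 126 × 1.0087 = 209.69316 amu
Mass defect Δm = 209.69316 − 207.93167 = 1.76149 amu
Binding energy = Δm·c² = 1.76149 × 931.49 MeV/amu = 1640.81 MeV
Dividing by A = 208 gives 7.889 MeV per nucleon.

7.89 MeV/nucleon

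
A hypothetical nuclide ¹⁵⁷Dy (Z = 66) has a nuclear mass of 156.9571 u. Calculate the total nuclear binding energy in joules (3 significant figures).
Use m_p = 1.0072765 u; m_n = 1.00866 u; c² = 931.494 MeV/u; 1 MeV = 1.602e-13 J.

1.96e-10 J

Total constituent mass: 66 × 1.0072765 + 91 × 1.00866 = 158.2683090 u
The mass defect is 158.2683090 − 156.9571 = 1.3112090 u.
Binding energy = Δm·c² = 1.3112090 × 931.494 MeV/u = 1221.38 MeV
In joules: 1221.38 MeV × 1.602e-13 J/MeV = 1.9567e-10 J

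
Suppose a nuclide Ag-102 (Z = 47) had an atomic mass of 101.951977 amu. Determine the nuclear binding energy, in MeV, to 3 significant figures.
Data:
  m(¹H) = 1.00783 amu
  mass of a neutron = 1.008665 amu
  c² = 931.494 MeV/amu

Σm = 47·m(¹H) + 55·m_n = 47.36801 + 55.476575 = 102.844585 amu
Mass defect Δm = 102.844585 − 101.951977 = 0.892608 amu
E_B = 0.892608 × 931.494 = 831.459 MeV

831 MeV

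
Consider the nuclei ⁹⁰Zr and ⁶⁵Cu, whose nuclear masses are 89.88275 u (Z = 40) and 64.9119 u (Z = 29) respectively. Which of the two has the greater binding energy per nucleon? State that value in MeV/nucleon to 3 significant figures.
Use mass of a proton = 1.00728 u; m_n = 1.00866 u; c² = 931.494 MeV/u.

⁹⁰Zr: Σm = 40(1.00728) + 50(1.00866) = 90.72420 u; Δm = 0.84145 u; E_B = 783.81 MeV; E_B/A = 8.709 MeV
⁶⁵Cu: Σm = 29(1.00728) + 36(1.00866) = 65.52288 u; Δm = 0.61098 u; E_B = 569.12 MeV; E_B/A = 8.756 MeV
⁶⁵Cu has the higher binding energy per nucleon, so it is the more tightly bound nucleus.

⁶⁵Cu; 8.76 MeV/nucleon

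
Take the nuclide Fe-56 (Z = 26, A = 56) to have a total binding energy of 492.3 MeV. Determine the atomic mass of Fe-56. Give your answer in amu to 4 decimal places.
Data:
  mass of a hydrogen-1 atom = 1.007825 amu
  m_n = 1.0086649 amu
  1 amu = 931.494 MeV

Mass defect = 492.3 MeV / (931.494 MeV/amu) = 0.528506 amu
Constituent mass = 26(1.007825) + 30(1.0086649) = 56.4633970 amu
Atomic mass = 56.4633970 − 0.528506 = 55.9348910 amu ≈ 55.9349 amu (to 4 decimal places)

55.9349 amu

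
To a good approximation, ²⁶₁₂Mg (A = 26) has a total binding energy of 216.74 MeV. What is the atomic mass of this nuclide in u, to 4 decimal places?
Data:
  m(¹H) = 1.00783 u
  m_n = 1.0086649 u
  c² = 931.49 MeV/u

25.9826 u

Mass defect = 216.74 MeV / (931.49 MeV/u) = 0.232681 u
Constituent mass = 12(1.00783) + 14(1.0086649) = 26.2152686 u
Atomic mass = 26.2152686 − 0.232681 = 25.9825876 u ≈ 25.9826 u (to 4 decimal places)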